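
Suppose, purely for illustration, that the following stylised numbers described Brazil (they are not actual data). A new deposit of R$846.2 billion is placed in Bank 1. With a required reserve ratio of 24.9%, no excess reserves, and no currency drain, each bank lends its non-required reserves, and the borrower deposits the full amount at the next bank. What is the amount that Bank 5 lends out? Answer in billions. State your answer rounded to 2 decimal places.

R$202.15 billion

Each bank lends a fraction (1 − rr) = 0.7510 of the deposit it receives, so Bank 5 receives 846.2·0.7510^4 and lends 846.2·0.7510^5 ≈ 202.1495 billion.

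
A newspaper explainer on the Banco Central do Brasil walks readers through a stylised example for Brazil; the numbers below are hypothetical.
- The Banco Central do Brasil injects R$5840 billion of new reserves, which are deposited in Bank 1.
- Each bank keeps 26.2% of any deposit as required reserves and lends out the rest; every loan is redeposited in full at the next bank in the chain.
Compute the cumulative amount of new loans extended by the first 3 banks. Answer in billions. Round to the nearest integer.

R$9838 billion

Bank i lends (1 − rr)^i of the original deposit: Bank 1 lends 5840·0.7380 = 4309.9200, Bank 2 lends 5840·0.7380² ≈ 3180.7210, and so on.
Summing a geometric series: total = 5840·[0.7380·(1 − 0.7380^3) / (1 − 0.7380)] ≈ 9838.0130 billion.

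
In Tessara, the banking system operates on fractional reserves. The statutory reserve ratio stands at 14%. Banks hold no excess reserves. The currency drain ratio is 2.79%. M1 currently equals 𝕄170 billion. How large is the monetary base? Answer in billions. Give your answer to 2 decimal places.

𝕄27.77 billion

The money multiplier is m = (1 + c) / (rr + c) = (1 + 0.0279) / (0.14 + 0.0279) ≈ 6.122096.
MB = M / m = 170 / 6.122096 ≈ 27.7683 billion.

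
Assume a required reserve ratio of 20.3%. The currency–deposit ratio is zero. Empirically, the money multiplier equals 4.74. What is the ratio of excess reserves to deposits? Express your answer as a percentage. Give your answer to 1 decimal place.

0.8%

Using m = 4.74. Since m = (1 + c)/(c + rr + e), the denominator satisfies c + rr + e = (1 + c)/m = (1 + 0) / 4.74 ≈ 0.210970.
With c = 0 and rr = 0.203, the ratio of excess reserves to deposits is 0.210970 − 0 − 0.203 = 0.00797.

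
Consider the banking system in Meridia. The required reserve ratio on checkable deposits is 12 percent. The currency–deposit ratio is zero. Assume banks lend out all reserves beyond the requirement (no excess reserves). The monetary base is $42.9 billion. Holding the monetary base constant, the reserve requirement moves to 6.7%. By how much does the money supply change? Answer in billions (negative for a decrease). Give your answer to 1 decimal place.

$282.8 billion

Initially m₁ = 1 / (0.12) ≈ 8.3333, so M₁ = 8.3333 × 42.9 ≈ 357.4986 billion.
After the change m₂ = 1 / (0.067) ≈ 14.9254, so M₂ = 14.9254 × 42.9 ≈ 640.2997 billion.
ΔM = M₂ − M₁ = 640.2997 − 357.4986 = 282.8011 billion.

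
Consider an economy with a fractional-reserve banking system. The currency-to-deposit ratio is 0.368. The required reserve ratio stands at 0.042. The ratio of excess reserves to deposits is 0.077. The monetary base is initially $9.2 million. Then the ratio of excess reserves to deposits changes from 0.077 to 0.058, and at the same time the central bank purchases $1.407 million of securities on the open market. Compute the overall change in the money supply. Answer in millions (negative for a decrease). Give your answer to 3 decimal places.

Before: m₁ = (1 + 0.368) / (0.042 + 0.077 + 0.368) ≈ 2.809035, MB₁ = 9.2, so M₁ = 2.809035 × 9.2 ≈ 25.8431 million.
After: m₂ = (1 + 0.368) / (0.042 + 0.058 + 0.368) ≈ 2.923077, MB₂ = 9.2 + 1.407 = 10.607, so M₂ = 2.923077 × 10.607 ≈ 31.0051 million.
ΔM = M₂ − M₁ = 31.0051 − 25.8431 = 5.162 million.

$5.162 million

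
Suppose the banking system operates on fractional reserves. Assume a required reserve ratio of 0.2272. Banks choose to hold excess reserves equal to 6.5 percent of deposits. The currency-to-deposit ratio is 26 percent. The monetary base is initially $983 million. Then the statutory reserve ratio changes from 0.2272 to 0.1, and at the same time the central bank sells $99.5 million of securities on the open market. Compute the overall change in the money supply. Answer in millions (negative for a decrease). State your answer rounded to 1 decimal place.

$376.3 million

Before: m₁ = (1 + 0.26) / (0.2272 + 0.065 + 0.26) ≈ 2.28178, MB₁ = 983, so M₁ = 2.28178 × 983 ≈ 2242.9897 million.
After: m₂ = (1 + 0.26) / (0.1 + 0.065 + 0.26) ≈ 2.96471, MB₂ = 983 − 99.5 = 883.5, so M₂ = 2.96471 × 883.5 ≈ 2619.3213 million.
ΔM = M₂ − M₁ = 2619.3213 − 2242.9897 = 376.3316 million.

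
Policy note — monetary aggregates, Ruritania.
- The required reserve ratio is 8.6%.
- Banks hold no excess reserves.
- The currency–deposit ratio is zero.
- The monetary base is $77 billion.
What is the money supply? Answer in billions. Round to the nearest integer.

$895 billion

With no currency drain or excess reserves, the money multiplier is m = 1/rr = 1/0.086 ≈ 11.6279.
Money supply M = m × MB = 11.6279 × 77 = 895.3483 billion.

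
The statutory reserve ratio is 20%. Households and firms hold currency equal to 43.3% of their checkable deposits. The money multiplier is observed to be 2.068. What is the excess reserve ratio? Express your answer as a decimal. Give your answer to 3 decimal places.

0.060

Using m = 2.068. Since m = (1 + c)/(c + rr + e), the denominator satisfies c + rr + e = (1 + c)/m = (1 + 0.433) / 2.068 ≈ 0.692940.
With c = 0.433 and rr = 0.2, the excess reserve ratio is 0.692940 − 0.433 − 0.2 = 0.05994.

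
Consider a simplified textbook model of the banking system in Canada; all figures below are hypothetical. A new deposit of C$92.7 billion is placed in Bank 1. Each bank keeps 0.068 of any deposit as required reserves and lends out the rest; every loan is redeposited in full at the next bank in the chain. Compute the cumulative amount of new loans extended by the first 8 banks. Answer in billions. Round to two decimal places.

C$547.24 billion

Bank i lends (1 − rr)^i of the original deposit: Bank 1 lends 92.7·0.9320 = 86.3964, Bank 2 lends 92.7·0.9320² ≈ 80.5214, and so on.
Summing a geometric series: total = 92.7·[0.9320·(1 − 0.9320^8) / (1 − 0.9320)] ≈ 547.2427 billion.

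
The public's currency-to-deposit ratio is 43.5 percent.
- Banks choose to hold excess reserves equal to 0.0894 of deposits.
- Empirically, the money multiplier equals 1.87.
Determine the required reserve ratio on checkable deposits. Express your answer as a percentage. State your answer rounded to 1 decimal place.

24.3%

Using m = 1.87. Since m = (1 + c)/(c + rr + e), the denominator satisfies c + rr + e = (1 + c)/m = (1 + 0.435) / 1.87 ≈ 0.767380.
With c = 0.435 and e = 0.0894, the required reserve ratio on checkable deposits is 0.767380 − 0.435 − 0.0894 = 0.24298.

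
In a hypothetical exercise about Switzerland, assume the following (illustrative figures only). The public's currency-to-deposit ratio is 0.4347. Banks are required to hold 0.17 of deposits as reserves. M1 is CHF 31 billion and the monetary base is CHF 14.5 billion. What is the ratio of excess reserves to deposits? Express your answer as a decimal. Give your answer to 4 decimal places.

Using m = M/MB = 31/14.5 ≈ 2.137931. Since m = (1 + c)/(c + rr + e), the denominator satisfies c + rr + e = (1 + c)/m = (1 + 0.4347) / 2.137931 ≈ 0.671069.
With c = 0.4347 and rr = 0.17, the ratio of excess reserves to deposits is 0.671069 − 0.4347 − 0.17 = 0.066369.

0.0664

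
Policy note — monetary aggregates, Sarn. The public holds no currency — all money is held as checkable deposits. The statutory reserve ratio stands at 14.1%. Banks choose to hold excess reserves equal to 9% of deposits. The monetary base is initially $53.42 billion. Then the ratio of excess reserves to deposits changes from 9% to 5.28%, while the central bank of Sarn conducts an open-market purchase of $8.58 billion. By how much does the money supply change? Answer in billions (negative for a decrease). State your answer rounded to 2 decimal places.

$88.66 billion

Before: m₁ = 1 / (0.141 + 0.09) ≈ 4.32900, MB₁ = 53.42, so M₁ = 4.32900 × 53.42 ≈ 231.2552 billion.
After: m₂ = 1 / (0.141 + 0.0528) ≈ 5.15996, MB₂ = 53.42 + 8.58 = 62, so M₂ = 5.15996 × 62 ≈ 319.9175 billion.
ΔM = M₂ − M₁ = 319.9175 − 231.2552 = 88.6623 billion.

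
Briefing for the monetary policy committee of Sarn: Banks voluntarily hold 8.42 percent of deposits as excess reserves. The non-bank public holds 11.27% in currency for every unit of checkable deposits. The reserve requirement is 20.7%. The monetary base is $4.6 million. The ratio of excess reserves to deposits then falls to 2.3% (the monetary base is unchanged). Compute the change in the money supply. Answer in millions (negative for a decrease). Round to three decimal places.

Initially m₁ = (1 + 0.1127) / (0.207 + 0.0842 + 0.1127) ≈ 2.75489, so M₁ = 2.75489 × 4.6 ≈ 12.6725 million.
After the change m₂ = (1 + 0.1127) / (0.207 + 0.023 + 0.1127) ≈ 3.24686, so M₂ = 3.24686 × 4.6 ≈ 14.9356 million.
ΔM = M₂ − M₁ = 14.9356 − 12.6725 = 2.2631 million.

$2.263 million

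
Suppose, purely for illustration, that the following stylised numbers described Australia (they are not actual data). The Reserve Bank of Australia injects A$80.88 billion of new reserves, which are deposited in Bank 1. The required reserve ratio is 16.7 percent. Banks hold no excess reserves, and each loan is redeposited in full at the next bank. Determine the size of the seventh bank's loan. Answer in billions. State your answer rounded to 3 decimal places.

Each bank lends a fraction (1 − rr) = 0.8330 of the deposit it receives, so Bank 7 receives 80.88·0.8330^6 and lends 80.88·0.8330^7 ≈ 22.5090 billion.

A$22.509 billion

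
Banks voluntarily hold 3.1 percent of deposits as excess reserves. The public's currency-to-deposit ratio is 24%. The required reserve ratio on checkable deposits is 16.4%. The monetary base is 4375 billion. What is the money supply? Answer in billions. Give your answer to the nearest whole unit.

The money multiplier is m = (1 + c) / (rr + e + c) = (1 + 0.24) / (0.164 + 0.031 + 0.24) ≈ 2.85057.
So M = m × MB = 2.85057 × 4375 ≈ 12471.2437 billion.

12471 billion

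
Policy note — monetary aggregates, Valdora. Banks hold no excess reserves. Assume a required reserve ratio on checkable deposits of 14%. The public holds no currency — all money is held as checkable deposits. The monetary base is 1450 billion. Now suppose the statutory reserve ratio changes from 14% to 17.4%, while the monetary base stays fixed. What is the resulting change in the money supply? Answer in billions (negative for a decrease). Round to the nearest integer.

-2024 billion

Initially m₁ = 1 / (0.14) ≈ 7.14286, so M₁ = 7.14286 × 1450 = 10357.147 billion.
After the change m₂ = 1 / (0.174) ≈ 5.74713, so M₂ = 5.74713 × 1450 = 8333.3385 billion.
ΔM = M₂ − M₁ = 8333.3385 − 10357.147 = -2023.8085 billion.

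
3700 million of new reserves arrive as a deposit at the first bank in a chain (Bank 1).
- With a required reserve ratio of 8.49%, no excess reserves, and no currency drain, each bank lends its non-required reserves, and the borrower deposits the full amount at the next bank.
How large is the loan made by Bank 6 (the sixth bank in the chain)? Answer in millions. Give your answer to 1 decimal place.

Each bank lends a fraction (1 − rr) = 0.9151 of the deposit it receives, so Bank 6 receives 3700·0.9151^5 and lends 3700·0.9151^6 ≈ 2172.7665 million.

2172.8 million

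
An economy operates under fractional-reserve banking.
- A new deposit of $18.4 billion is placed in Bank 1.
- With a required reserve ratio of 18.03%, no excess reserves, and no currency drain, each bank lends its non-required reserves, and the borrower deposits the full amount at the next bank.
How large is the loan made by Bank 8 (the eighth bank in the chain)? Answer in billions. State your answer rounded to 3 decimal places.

$3.750 billion

Each bank lends a fraction (1 − rr) = 0.8197 of the deposit it receives, so Bank 8 receives 18.4·0.8197^7 and lends 18.4·0.8197^8 ≈ 3.7502 billion.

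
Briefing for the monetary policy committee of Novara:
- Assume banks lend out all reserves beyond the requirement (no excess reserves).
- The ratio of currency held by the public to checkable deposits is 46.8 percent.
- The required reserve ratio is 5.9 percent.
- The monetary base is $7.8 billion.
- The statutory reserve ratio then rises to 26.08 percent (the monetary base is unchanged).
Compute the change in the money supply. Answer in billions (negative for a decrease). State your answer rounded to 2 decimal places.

-6.02 billion

Initially m₁ = (1 + 0.468) / (0.059 + 0.468) ≈ 2.7856, so M₁ = 2.7856 × 7.8 ≈ 21.7277 billion.
After the change m₂ = (1 + 0.468) / (0.2608 + 0.468) ≈ 2.0143, so M₂ = 2.0143 × 7.8 ≈ 15.7115 billion.
ΔM = M₂ − M₁ = 15.7115 − 21.7277 = -6.0162 billion.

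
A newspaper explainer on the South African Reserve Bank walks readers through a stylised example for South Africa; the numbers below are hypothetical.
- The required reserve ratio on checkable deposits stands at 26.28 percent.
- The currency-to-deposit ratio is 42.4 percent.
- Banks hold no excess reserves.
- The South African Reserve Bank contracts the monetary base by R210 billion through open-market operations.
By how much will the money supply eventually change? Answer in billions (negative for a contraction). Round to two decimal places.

The money multiplier is m = (1 + c) / (rr + c) = (1 + 0.424) / (0.2628 + 0.424) ≈ 2.073384.
The sale removes 210 billion of base, so ΔM = m × ΔMB = 2.073384 × (−210) ≈ -435.4106 billion.

-435.41 billion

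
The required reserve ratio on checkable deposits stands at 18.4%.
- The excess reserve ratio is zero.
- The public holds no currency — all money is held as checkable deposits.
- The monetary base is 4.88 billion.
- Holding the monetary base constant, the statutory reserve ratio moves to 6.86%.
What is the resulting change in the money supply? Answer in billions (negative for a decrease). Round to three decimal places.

44.615 billion

Initially m₁ = 1 / (0.184) ≈ 5.43478, so M₁ = 5.43478 × 4.88 ≈ 26.5217 billion.
After the change m₂ = 1 / (0.0686) ≈ 14.57726, so M₂ = 14.57726 × 4.88 ≈ 71.137 billion.
ΔM = M₂ − M₁ = 71.137 − 26.5217 = 44.6153 billion.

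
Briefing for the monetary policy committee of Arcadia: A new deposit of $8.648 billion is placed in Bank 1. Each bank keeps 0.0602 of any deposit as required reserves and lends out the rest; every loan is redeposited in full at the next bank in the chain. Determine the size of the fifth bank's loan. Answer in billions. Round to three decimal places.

Each bank lends a fraction (1 − rr) = 0.9398 of the deposit it receives, so Bank 5 receives 8.648·0.9398^4 and lends 8.648·0.9398^5 ≈ 6.3401 billion.

$6.340 billion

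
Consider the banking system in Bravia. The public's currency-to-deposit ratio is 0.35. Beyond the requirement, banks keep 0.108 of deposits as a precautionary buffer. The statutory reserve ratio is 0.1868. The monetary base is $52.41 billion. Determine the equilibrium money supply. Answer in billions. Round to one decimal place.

$109.7 billion

The money multiplier is m = (1 + c) / (rr + e + c) = (1 + 0.35) / (0.1868 + 0.108 + 0.35) ≈ 2.0937.
So M = m × MB = 2.0937 × 52.41 ≈ 109.7308 billion.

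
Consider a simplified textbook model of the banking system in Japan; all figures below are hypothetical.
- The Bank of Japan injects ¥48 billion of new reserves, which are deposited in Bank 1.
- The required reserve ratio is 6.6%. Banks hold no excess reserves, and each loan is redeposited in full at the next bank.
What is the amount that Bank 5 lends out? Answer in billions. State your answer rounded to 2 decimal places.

Each bank lends a fraction (1 − rr) = 0.9340 of the deposit it receives, so Bank 5 receives 48·0.9340^4 and lends 48·0.9340^5 ≈ 34.1174 billion.

¥34.12 billion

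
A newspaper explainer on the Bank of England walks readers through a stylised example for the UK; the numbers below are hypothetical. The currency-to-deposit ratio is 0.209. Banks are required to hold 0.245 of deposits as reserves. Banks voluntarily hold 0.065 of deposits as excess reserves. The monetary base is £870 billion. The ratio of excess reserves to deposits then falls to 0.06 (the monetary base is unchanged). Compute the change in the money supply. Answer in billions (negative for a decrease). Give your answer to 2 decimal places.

Initially m₁ = (1 + 0.209) / (0.245 + 0.065 + 0.209) ≈ 2.329480, so M₁ = 2.329480 × 870 = 2026.6476 billion.
After the change m₂ = (1 + 0.209) / (0.245 + 0.06 + 0.209) ≈ 2.352140, so M₂ = 2.352140 × 870 = 2046.3618 billion.
ΔM = M₂ − M₁ = 2046.3618 − 2026.6476 = 19.7142 billion.

£19.71 billion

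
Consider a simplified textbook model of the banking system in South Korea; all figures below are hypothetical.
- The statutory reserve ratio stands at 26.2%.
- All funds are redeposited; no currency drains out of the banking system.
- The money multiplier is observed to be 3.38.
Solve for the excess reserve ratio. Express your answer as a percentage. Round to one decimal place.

Using m = 3.38. Since m = (1 + c)/(c + rr + e), the denominator satisfies c + rr + e = (1 + c)/m = (1 + 0) / 3.38 ≈ 0.295858.
With c = 0 and rr = 0.262, the excess reserve ratio is 0.295858 − 0 − 0.262 = 0.033858.

3.4%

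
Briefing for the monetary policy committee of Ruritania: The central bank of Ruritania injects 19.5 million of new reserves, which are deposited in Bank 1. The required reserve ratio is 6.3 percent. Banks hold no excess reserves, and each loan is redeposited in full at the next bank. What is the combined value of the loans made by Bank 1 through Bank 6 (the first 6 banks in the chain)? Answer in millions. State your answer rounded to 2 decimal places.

Bank i lends (1 − rr)^i of the original deposit: Bank 1 lends 19.5·0.9370 = 18.2715, Bank 2 lends 19.5·0.9370² ≈ 17.1204, and so on.
Summing a geometric series: total = 19.5·[0.9370·(1 − 0.9370^6) / (1 − 0.9370)] ≈ 93.7460 million.

93.75 million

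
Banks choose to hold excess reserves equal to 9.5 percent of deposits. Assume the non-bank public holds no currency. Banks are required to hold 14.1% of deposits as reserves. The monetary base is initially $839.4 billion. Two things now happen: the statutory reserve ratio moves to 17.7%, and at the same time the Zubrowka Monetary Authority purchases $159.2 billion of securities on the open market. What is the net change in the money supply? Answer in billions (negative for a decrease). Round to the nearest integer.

$115 billion

Before: m₁ = 1 / (0.141 + 0.095) ≈ 4.2373, MB₁ = 839.4, so M₁ = 4.2373 × 839.4 ≈ 3556.7896 billion.
After: m₂ = 1 / (0.177 + 0.095) ≈ 3.6765, MB₂ = 839.4 + 159.2 = 998.6, so M₂ = 3.6765 × 998.6 = 3671.3529 billion.
ΔM = M₂ − M₁ = 3671.3529 − 3556.7896 = 114.5633 billion.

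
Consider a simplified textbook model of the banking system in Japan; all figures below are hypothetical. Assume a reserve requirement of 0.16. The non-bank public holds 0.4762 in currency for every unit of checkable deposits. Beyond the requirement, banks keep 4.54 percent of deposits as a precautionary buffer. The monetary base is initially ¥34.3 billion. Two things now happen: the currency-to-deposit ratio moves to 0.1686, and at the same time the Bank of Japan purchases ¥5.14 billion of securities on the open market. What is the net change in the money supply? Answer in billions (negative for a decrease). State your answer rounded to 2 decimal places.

Before: m₁ = (1 + 0.4762) / (0.16 + 0.0454 + 0.4762) ≈ 2.16579, MB₁ = 34.3, so M₁ = 2.16579 × 34.3 ≈ 74.2866 billion.
After: m₂ = (1 + 0.1686) / (0.16 + 0.0454 + 0.1686) ≈ 3.12460, MB₂ = 34.3 + 5.14 = 39.44, so M₂ = 3.12460 × 39.44 ≈ 123.2342 billion.
ΔM = M₂ − M₁ = 123.2342 − 74.2866 = 48.9476 billion.

¥48.95 billion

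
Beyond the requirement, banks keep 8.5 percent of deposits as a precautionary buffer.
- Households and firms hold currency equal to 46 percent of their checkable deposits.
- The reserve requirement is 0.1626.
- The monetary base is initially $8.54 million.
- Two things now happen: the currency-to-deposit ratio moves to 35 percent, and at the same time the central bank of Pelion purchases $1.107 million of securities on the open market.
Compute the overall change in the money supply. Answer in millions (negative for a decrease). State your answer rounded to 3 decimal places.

Before: m₁ = (1 + 0.46) / (0.1626 + 0.085 + 0.46) ≈ 2.06331, MB₁ = 8.54, so M₁ = 2.06331 × 8.54 ≈ 17.6207 million.
After: m₂ = (1 + 0.35) / (0.1626 + 0.085 + 0.35) ≈ 2.25904, MB₂ = 8.54 + 1.107 = 9.647, so M₂ = 2.25904 × 9.647 ≈ 21.793 million.
ΔM = M₂ − M₁ = 21.793 − 17.6207 = 4.1723 million.

$4.172 million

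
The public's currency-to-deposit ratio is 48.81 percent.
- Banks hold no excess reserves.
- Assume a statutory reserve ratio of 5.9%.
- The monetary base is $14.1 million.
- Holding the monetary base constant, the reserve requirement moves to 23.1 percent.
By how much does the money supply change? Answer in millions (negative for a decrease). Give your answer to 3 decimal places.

Initially m₁ = (1 + 0.4881) / (0.059 + 0.4881) ≈ 2.719978, so M₁ = 2.719978 × 14.1 ≈ 38.3517 million.
After the change m₂ = (1 + 0.4881) / (0.231 + 0.4881) ≈ 2.069392, so M₂ = 2.069392 × 14.1 ≈ 29.1784 million.
ΔM = M₂ − M₁ = 29.1784 − 38.3517 = -9.1733 million.

-9.173 million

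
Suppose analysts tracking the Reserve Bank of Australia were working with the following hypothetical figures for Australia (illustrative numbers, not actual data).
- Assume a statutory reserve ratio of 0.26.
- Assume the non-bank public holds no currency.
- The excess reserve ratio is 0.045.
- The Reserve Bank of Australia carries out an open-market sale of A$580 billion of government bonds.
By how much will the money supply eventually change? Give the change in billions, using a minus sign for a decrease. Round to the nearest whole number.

The money multiplier is m = 1 / (rr + e) = 1 / (0.26 + 0.045) ≈ 3.2787.
The sale removes 580 billion of base, so ΔM = m × ΔMB = 3.2787 × (−580) = -1901.646 billion.

-1902 billion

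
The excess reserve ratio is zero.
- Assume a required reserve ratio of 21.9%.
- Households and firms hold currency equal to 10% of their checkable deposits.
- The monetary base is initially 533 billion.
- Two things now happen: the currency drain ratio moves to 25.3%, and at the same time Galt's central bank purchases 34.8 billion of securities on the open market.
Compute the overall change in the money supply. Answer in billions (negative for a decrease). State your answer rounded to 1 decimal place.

-330.6 billion

Before: m₁ = (1 + 0.1) / (0.219 + 0.1) ≈ 3.44828, MB₁ = 533, so M₁ = 3.44828 × 533 ≈ 1837.9332 billion.
After: m₂ = (1 + 0.253) / (0.219 + 0.253) ≈ 2.65466, MB₂ = 533 + 34.8 = 567.8, so M₂ = 2.65466 × 567.8 ≈ 1507.3159 billion.
ΔM = M₂ − M₁ = 1507.3159 − 1837.9332 = -330.6173 billion.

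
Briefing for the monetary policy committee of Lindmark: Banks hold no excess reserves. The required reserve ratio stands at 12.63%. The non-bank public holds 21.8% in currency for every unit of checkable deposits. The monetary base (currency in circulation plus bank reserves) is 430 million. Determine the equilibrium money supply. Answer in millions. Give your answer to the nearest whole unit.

The money multiplier is m = (1 + c) / (rr + c) = (1 + 0.218) / (0.1263 + 0.218) ≈ 3.5376.
So M = m × MB = 3.5376 × 430 = 1521.168 million.

1521 million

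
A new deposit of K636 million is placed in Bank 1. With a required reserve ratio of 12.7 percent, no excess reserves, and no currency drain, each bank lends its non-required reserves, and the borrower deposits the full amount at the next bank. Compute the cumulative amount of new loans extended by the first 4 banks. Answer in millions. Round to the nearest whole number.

Bank i lends (1 − rr)^i of the original deposit: Bank 1 lends 636·0.8730 = 555.2280, Bank 2 lends 636·0.8730² ≈ 484.7140, and so on.
Summing a geometric series: total = 636·[0.8730·(1 − 0.8730^4) / (1 − 0.8730)] ≈ 1832.5120 million.

K1833 million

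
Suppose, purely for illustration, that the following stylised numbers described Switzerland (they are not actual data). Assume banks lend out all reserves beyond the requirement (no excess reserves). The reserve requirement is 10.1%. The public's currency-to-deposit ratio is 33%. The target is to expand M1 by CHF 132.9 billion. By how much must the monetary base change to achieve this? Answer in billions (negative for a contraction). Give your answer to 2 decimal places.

CHF 43.07 billion

The money multiplier is m = (1 + c) / (rr + c) = (1 + 0.33) / (0.101 + 0.33) ≈ 3.085847.
ΔMB = ΔM / m = (+132.9) / 3.085847 ≈ 43.0676 billion.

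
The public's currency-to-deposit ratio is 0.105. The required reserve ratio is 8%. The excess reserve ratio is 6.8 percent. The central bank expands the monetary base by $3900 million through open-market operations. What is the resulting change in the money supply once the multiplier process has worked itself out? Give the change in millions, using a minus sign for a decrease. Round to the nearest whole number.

The money multiplier is m = (1 + c) / (rr + e + c) = (1 + 0.105) / (0.08 + 0.068 + 0.105) ≈ 4.36759.
The purchase adds 3900 million of base, so ΔM = m × ΔMB = 4.36759 × (+3900) = 17033.601 million.

$17034 million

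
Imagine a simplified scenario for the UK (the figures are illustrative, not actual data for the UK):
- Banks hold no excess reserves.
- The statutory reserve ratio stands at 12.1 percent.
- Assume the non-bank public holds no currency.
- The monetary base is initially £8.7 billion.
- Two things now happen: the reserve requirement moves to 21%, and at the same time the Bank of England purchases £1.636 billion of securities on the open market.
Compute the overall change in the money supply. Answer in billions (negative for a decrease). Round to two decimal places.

Before: m₁ = 1 / (0.121) ≈ 8.26446, MB₁ = 8.7, so M₁ = 8.26446 × 8.7 ≈ 71.9008 billion.
After: m₂ = 1 / (0.21) ≈ 4.76190, MB₂ = 8.7 + 1.636 = 10.336, so M₂ = 4.76190 × 10.336 ≈ 49.219 billion.
ΔM = M₂ − M₁ = 49.219 − 71.9008 = -22.6818 billion.

-22.68 billion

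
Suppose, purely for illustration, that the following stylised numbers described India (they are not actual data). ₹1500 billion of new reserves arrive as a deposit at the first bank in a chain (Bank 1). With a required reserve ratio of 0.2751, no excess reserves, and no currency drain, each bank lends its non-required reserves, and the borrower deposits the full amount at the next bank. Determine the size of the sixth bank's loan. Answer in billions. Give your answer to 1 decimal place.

Each bank lends a fraction (1 − rr) = 0.7249 of the deposit it receives, so Bank 6 receives 1500·0.7249^5 and lends 1500·0.7249^6 ≈ 217.6506 billion.

₹217.7 billion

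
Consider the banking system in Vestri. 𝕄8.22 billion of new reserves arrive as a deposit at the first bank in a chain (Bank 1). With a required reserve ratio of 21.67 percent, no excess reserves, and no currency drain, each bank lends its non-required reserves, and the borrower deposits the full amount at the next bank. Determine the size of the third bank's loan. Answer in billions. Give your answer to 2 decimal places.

Each bank lends a fraction (1 − rr) = 0.7833 of the deposit it receives, so Bank 3 receives 8.22·0.7833^2 and lends 8.22·0.7833^3 ≈ 3.9505 billion.

𝕄3.95 billion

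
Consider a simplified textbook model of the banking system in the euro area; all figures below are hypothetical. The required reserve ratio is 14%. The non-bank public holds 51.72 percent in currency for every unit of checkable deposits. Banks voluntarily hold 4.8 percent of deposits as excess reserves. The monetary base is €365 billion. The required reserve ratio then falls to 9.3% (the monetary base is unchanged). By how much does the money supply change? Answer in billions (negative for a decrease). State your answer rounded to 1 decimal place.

Initially m₁ = (1 + 0.5172) / (0.14 + 0.048 + 0.5172) ≈ 2.15145, so M₁ = 2.15145 × 365 ≈ 785.2793 billion.
After the change m₂ = (1 + 0.5172) / (0.093 + 0.048 + 0.5172) ≈ 2.30507, so M₂ = 2.30507 × 365 ≈ 841.3506 billion.
ΔM = M₂ − M₁ = 841.3506 − 785.2793 = 56.0713 billion.

€56.1 billion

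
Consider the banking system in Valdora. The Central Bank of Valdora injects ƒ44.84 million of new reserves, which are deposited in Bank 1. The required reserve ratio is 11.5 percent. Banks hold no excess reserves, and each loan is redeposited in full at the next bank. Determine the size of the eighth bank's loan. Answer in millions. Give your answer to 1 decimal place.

Each bank lends a fraction (1 − rr) = 0.8850 of the deposit it receives, so Bank 8 receives 44.84·0.8850^7 and lends 44.84·0.8850^8 ≈ 16.8738 million.

ƒ16.9 million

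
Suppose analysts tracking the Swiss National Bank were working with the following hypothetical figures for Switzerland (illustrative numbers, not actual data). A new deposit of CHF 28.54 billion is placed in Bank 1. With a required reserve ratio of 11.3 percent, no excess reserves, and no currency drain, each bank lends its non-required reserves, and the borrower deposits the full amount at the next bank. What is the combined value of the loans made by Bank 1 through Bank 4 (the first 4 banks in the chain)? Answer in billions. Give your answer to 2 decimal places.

Bank i lends (1 − rr)^i of the original deposit: Bank 1 lends 28.54·0.8870 ≈ 25.3150, Bank 2 lends 28.54·0.8870² ≈ 22.4544, and so on.
Summing a geometric series: total = 28.54·[0.8870·(1 − 0.8870^4) / (1 − 0.8870)] ≈ 85.3528 billion.

CHF 85.35 billion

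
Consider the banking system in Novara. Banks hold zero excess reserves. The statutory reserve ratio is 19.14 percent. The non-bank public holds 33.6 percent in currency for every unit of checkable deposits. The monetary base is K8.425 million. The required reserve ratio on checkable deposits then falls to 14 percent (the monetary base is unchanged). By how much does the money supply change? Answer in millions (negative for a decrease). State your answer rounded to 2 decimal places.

Initially m₁ = (1 + 0.336) / (0.1914 + 0.336) ≈ 2.5332, so M₁ = 2.5332 × 8.425 ≈ 21.3422 million.
After the change m₂ = (1 + 0.336) / (0.14 + 0.336) ≈ 2.8067, so M₂ = 2.8067 × 8.425 ≈ 23.6464 million.
ΔM = M₂ − M₁ = 23.6464 − 21.3422 = 2.3042 million.

K2.30 million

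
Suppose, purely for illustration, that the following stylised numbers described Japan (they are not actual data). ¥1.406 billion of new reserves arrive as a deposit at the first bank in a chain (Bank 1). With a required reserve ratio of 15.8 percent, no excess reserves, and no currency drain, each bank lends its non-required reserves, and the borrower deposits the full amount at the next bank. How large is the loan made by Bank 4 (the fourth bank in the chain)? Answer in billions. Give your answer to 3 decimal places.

¥0.707 billion

Each bank lends a fraction (1 − rr) = 0.8420 of the deposit it receives, so Bank 4 receives 1.406·0.8420^3 and lends 1.406·0.8420^4 ≈ 0.7067 billion.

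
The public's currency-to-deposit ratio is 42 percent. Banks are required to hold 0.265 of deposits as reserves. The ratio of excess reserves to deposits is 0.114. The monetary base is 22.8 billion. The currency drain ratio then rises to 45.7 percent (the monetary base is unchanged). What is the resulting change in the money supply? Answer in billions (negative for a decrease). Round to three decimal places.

-0.784 billion

Initially m₁ = (1 + 0.42) / (0.265 + 0.114 + 0.42) ≈ 1.777222, so M₁ = 1.777222 × 22.8 ≈ 40.5207 billion.
After the change m₂ = (1 + 0.457) / (0.265 + 0.114 + 0.457) ≈ 1.742823, so M₂ = 1.742823 × 22.8 ≈ 39.7364 billion.
ΔM = M₂ − M₁ = 39.7364 − 40.5207 = -0.7843 billion.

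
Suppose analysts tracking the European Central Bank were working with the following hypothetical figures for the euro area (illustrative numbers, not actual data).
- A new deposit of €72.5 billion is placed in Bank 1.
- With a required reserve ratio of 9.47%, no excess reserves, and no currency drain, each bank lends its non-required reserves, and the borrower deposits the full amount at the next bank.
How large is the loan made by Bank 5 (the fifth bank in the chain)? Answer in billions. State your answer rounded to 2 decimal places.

€44.09 billion

Each bank lends a fraction (1 − rr) = 0.9053 of the deposit it receives, so Bank 5 receives 72.5·0.9053^4 and lends 72.5·0.9053^5 ≈ 44.0860 billion.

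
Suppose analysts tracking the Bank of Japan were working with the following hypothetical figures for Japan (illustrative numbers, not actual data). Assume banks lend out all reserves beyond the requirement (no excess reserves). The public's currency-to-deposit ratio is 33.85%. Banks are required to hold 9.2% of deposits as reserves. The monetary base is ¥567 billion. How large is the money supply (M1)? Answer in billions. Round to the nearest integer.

The money multiplier is m = (1 + c) / (rr + c) = (1 + 0.3385) / (0.092 + 0.3385) ≈ 3.1092.
So M = m × MB = 3.1092 × 567 = 1762.9164 billion.

¥1763 billion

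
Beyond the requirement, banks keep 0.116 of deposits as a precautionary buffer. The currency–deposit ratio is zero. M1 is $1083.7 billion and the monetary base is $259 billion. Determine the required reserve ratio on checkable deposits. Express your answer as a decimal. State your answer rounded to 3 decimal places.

0.123

Using m = M/MB = 1083.7/259 ≈ 4.184170. Since m = (1 + c)/(c + rr + e), the denominator satisfies c + rr + e = (1 + c)/m = (1 + 0) / 4.184170 ≈ 0.238996.
With c = 0 and e = 0.116, the required reserve ratio on checkable deposits is 0.238996 − 0 − 0.116 = 0.122996.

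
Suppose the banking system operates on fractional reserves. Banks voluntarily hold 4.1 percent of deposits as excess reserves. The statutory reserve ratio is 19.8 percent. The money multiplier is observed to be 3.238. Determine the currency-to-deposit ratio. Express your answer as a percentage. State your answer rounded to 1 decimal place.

Using m = 3.238. From m = (1 + c)/(c + rr + e), rearranging gives 1 + c = m·(c + rr + e), so c·(1 − m) = m·(rr + e) − 1.
Hence c = [m·(rr + e) − 1]/(1 − m) = [3.238 × (0.198 + 0.041) − 1] / (1 − 3.238) ≈ 0.101036.

10.1%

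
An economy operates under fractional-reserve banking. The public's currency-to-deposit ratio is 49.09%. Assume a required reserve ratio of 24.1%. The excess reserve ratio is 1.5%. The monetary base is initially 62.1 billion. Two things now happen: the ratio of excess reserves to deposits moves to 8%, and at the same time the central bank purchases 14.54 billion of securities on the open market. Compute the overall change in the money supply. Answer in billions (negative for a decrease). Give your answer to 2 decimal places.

Before: m₁ = (1 + 0.4909) / (0.241 + 0.015 + 0.4909) ≈ 1.99612, MB₁ = 62.1, so M₁ = 1.99612 × 62.1 ≈ 123.9591 billion.
After: m₂ = (1 + 0.4909) / (0.241 + 0.08 + 0.4909) ≈ 1.83631, MB₂ = 62.1 + 14.54 = 76.64, so M₂ = 1.83631 × 76.64 ≈ 140.7348 billion.
ΔM = M₂ − M₁ = 140.7348 − 123.9591 = 16.7757 billion.

16.78 billion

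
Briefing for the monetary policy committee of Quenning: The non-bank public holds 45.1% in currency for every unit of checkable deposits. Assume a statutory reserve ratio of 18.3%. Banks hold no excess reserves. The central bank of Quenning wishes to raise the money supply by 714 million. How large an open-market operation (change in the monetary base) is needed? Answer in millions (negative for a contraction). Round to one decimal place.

312.0 million

The money multiplier is m = (1 + c) / (rr + c) = (1 + 0.451) / (0.183 + 0.451) ≈ 2.28864.
ΔMB = ΔM / m = (+714) / 2.28864 ≈ 311.9757 million.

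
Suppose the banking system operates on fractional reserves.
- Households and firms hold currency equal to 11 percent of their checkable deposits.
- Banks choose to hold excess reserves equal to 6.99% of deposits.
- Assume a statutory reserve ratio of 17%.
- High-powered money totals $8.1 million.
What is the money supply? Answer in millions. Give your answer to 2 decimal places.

The money multiplier is m = (1 + c) / (rr + e + c) = (1 + 0.11) / (0.17 + 0.0699 + 0.11) ≈ 3.1723.
So M = m × MB = 3.1723 × 8.1 ≈ 25.6956 million.

$25.70 million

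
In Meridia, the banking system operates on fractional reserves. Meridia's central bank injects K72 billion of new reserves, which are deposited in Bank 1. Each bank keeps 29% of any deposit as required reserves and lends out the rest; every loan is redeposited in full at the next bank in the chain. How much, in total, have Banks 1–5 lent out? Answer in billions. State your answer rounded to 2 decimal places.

K144.47 billion

Bank i lends (1 − rr)^i of the original deposit: Bank 1 lends 72·0.7100 = 51.1200, Bank 2 lends 72·0.7100² = 36.2952, and so on.
Summing a geometric series: total = 72·[0.7100·(1 − 0.7100^5) / (1 − 0.7100)] ≈ 144.4717 billion.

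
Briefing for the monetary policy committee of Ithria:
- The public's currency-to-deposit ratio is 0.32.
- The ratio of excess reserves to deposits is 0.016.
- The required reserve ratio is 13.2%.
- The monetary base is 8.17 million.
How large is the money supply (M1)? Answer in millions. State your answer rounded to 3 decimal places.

23.044 million

The money multiplier is m = (1 + c) / (rr + e + c) = (1 + 0.32) / (0.132 + 0.016 + 0.32) ≈ 2.82051.
So M = m × MB = 2.82051 × 8.17 ≈ 23.0436 million.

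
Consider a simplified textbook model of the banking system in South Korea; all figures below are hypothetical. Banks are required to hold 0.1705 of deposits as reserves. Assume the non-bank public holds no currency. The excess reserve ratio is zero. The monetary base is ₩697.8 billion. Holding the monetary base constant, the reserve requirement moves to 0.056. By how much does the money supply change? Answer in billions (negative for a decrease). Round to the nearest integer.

Initially m₁ = 1 / (0.1705) ≈ 5.8651, so M₁ = 5.8651 × 697.8 ≈ 4092.6668 billion.
After the change m₂ = 1 / (0.056) ≈ 17.8571, so M₂ = 17.8571 × 697.8 ≈ 12460.6844 billion.
ΔM = M₂ − M₁ = 12460.6844 − 4092.6668 = 8368.0176 billion.

₩8368 billion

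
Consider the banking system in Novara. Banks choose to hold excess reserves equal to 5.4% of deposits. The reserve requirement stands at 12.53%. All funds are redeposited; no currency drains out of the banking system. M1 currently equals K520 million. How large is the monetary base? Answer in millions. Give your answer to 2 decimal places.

K93.24 million

The money multiplier is m = 1 / (rr + e) = 1 / (0.1253 + 0.054) ≈ 5.577245.
MB = M / m = 520 / 5.577245 ≈ 93.236 million.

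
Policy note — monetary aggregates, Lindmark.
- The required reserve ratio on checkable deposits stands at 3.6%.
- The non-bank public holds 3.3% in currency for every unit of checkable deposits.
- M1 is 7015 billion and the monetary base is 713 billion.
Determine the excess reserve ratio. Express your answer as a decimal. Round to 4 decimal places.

0.0360

Using m = M/MB = 7015/713 ≈ 9.838710. Since m = (1 + c)/(c + rr + e), the denominator satisfies c + rr + e = (1 + c)/m = (1 + 0.033) / 9.838710 ≈ 0.104993.
With c = 0.033 and rr = 0.036, the excess reserve ratio is 0.104993 − 0.033 − 0.036 = 0.035993.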